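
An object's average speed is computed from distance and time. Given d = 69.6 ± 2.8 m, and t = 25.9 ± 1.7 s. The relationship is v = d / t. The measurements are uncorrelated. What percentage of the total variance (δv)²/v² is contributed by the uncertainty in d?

27.3%

(δv/v)² = (1·δd/d)² + (-1·δt/t)²
  d term: (1×0.0402)² = 0.00162
  t term: (-1×0.0656)² = 0.00431
Total = 0.00593. Share from d = 0.00162/0.00593 = 0.273.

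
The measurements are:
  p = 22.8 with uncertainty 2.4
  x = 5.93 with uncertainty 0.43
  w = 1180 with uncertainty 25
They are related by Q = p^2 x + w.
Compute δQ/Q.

0.161

Let h = p^2·x = 3080. δh/h = √((2·δp/p)² + (1·δx/x)²) = √(0.0443 + 0.00526) = 0.223, so δh = 686.
Q = h + w: δQ = √(δh² + δw²) = √(4.71e+05 + 625) = 687
Q = 4260, so δQ/Q = 687/4260 = 0.161.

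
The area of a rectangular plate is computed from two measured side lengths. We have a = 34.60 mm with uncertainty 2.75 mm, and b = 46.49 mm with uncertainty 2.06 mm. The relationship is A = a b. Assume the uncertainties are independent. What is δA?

For a monomial A ∝ a, b, fractional errors add in quadrature:
  (1·δa/a)² = (1×0.0795)² = 0.00632;  (1·δb/b)² = (1×0.0443)² = 0.00196
δA/A = √(0.00828) = 0.0910
A = 1609 mm^2, so δA = 0.0910 × 1609 = 146 mm^2.

146 mm^2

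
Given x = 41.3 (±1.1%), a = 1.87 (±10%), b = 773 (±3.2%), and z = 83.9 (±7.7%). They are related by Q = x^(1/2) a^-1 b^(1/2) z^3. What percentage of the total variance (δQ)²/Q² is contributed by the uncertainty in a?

(δQ/Q)² = (½·δx/x)² + (-1·δa/a)² + (½·δb/b)² + (3·δz/z)²
  x term: (0.5×0.0110)² = 3.03e-05
  a term: (-1×0.100)² = 0.0100
  b term: (0.5×0.0320)² = 0.000256
  z term: (3×0.0770)² = 0.0534
Total = 0.0636. Share from a = 0.0100/0.0636 = 0.157.

15.7%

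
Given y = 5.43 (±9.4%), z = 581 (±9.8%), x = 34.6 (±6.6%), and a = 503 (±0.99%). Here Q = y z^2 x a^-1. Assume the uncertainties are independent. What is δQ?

28700

Q is a product of powers, so relative uncertainties combine in quadrature:
  (1·δy/y)² = (1×0.0940)² = 0.00884;  (2·δz/z)² = (2×0.0980)² = 0.0384;  (1·δx/x)² = (1×0.0660)² = 0.00436;  (-1·δa/a)² = (-1×0.00990)² = 9.8e-05
δQ/Q = √(0.0517) = 0.227
Q = 1.26e+05, so δQ = 0.227 × 1.26e+05 = 28700.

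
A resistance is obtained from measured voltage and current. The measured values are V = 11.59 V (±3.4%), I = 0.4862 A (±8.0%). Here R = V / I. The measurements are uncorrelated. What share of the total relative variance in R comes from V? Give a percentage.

15.3%

(δR/R)² = (1·δV/V)² + (-1·δI/I)²
  V term: (1×0.0340)² = 0.00116
  I term: (-1×0.0800)² = 0.00640
Total = 0.00756. Share from V = 0.00116/0.00756 = 0.153.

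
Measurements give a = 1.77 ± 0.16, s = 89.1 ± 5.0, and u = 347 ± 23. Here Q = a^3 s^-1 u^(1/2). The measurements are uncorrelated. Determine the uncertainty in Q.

For a monomial Q ∝ a^3, s^-1, u^(1/2), fractional errors add in quadrature:
  (3·δa/a)² = (3×0.0904)² = 0.0735;  (-1·δs/s)² = (-1×0.0561)² = 0.00315;  (½·δu/u)² = (0.5×0.0663)² = 0.00110
δQ/Q = √(0.0778) = 0.279
Q = 1.16, so δQ = 0.279 × 1.16 = 0.323.

0.323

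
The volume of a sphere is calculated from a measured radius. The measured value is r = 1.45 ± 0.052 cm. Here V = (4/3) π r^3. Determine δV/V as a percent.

10.8%

V is a product of powers, so relative uncertainties combine in quadrature:
  (3·δr/r)² = (3×0.0359)² = 0.0116
δV/V = √(0.0116) = 0.108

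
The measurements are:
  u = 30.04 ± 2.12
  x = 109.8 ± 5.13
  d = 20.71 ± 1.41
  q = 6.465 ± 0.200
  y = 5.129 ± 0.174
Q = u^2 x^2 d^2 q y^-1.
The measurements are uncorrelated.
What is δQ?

Relative error in a monomial: (δQ/Q)² = Σ (nᵢ · δxᵢ/xᵢ)².
  (2·δu/u)² = (2×0.0706)² = 0.0199;  (2·δx/x)² = (2×0.0467)² = 0.00873;  (2·δd/d)² = (2×0.0681)² = 0.0185;  (1·δq/q)² = (1×0.0309)² = 0.000957;  (-1·δy/y)² = (-1×0.0339)² = 0.00115
δQ/Q = √(0.0493) = 0.222
Q = 5.882e+09, so δQ = 0.222 × 5.882e+09 = 1.31e+09.

1.31e+09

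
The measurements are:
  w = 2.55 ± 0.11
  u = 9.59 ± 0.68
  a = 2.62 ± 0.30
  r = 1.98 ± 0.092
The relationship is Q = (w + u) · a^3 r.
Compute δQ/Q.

Let h = w + u = 12.1. δh = √(δw² + δu²) = √(0.0121 + 0.462) = 0.689, so δh/h = 0.0567.
Q is then a monomial in h, a, r:
δQ/Q = √((δh/h)² + (3·δa/a)² + (1·δr/r)²) = √(0.00322 + 0.118 + 0.00216) = 0.351

0.351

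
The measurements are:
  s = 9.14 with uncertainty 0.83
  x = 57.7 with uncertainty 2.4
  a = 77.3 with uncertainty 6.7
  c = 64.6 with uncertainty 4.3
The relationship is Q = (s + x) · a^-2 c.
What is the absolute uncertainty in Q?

Let u = s + x = 66.8. δu = √(δs² + δx²) = √(0.689 + 5.76) = 2.54, so δu/u = 0.0380.
Q is then a monomial in u, a, c:
δQ/Q = √((δu/u)² + (-2·δa/a)² + (1·δc/c)²) = √(0.00144 + 0.0301 + 0.00443) = 0.190
Q = 0.723, so δQ = 0.190 × 0.723 = 0.137.

0.137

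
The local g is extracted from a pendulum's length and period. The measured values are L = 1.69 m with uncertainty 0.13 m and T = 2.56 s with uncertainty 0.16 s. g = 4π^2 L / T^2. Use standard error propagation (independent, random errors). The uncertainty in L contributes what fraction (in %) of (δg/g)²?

27.5%

(δg/g)² = (1·δL/L)² + (-2·δT/T)²
  L term: (1×0.0769)² = 0.00592
  T term: (-2×0.0625)² = 0.0156
Total = 0.0215. Share from L = 0.00592/0.0215 = 0.275.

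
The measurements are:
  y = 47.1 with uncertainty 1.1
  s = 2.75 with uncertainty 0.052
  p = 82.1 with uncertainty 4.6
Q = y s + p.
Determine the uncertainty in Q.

6.03

Let w = y·s = 130. δw/w = √((1·δy/y)² + (1·δs/s)²) = √(0.000545 + 0.000358) = 0.0300, so δw = 3.89.
Q = w + p: δQ = √(δw² + δp²) = √(15.1 + 21.2) = 6.03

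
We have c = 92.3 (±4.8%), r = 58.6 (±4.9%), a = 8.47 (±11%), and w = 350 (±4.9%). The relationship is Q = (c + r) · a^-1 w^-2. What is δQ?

Let u = c + r = 151. δu = √(δc² + δr²) = √(19.6 + 8.24) = 5.28, so δu/u = 0.0350.
Q is then a monomial in u, a, w:
δQ/Q = √((δu/u)² + (-1·δa/a)² + (-2·δw/w)²) = √(0.00122 + 0.0121 + 0.00960) = 0.151
Q = 0.000145, so δQ = 0.151 × 0.000145 = 2.2e-05.

2.2e-05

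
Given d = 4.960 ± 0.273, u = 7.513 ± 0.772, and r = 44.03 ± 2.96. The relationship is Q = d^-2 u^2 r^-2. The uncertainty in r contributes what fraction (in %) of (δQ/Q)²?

(δQ/Q)² = (-2·δd/d)² + (2·δu/u)² + (-2·δr/r)²
  d term: (-2×0.0550)² = 0.0121
  u term: (2×0.103)² = 0.0422
  r term: (-2×0.0672)² = 0.0181
Total = 0.0724. Share from r = 0.0181/0.0724 = 0.250.

25.0%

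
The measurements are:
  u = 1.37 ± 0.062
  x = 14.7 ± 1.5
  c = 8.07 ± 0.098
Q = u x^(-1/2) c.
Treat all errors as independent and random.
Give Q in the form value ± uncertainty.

2.88 ± 0.200

For a monomial Q ∝ u, x^(-1/2), c, fractional errors add in quadrature:
  (1·δu/u)² = (1×0.0453)² = 0.00205;  (−½·δx/x)² = (-0.5×0.102)² = 0.00260;  (1·δc/c)² = (1×0.0121)² = 0.000147
δQ/Q = √(0.00480) = 0.0693
Q = 2.88, so δQ = 0.0693 × 2.88 = 0.200.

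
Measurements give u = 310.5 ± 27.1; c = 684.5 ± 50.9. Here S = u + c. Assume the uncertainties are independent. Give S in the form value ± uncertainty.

995.0 ± 57.7

S is a linear combination, so absolute uncertainties add in quadrature:
  (δu)² = 734;  (δc)² = 2590
δS = √(3330) = 57.7
S = 995.0.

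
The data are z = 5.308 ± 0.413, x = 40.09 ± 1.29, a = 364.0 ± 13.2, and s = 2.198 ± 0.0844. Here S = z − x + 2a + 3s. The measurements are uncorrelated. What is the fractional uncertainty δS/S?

For a sum/difference, combine absolute errors in quadrature:
  (δz)² = 0.171;  (δx)² = 1.66;  (2·δa)² = 697;  (3·δs)² = 0.0641
δS = √(699) = 26.4
S = 699.8, so δS/S = 26.4/699.8 = 0.0378.

0.0378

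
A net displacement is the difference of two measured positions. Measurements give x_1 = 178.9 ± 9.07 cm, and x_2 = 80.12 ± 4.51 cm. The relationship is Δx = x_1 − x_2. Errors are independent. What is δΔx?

Δx is a linear combination, so absolute uncertainties add in quadrature:
  (δx_1)² = 82.3;  (δx_2)² = 20.3
δΔx = √(103) = 10.1 cm

10.1 cm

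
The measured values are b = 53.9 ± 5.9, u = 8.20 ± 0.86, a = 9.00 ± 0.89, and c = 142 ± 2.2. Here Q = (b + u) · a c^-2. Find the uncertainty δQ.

0.00392

Let w = b + u = 62.1. δw = √(δb² + δu²) = √(34.8 + 0.740) = 5.96, so δw/w = 0.0960.
Q is then a monomial in w, a, c:
δQ/Q = √((δw/w)² + (1·δa/a)² + (-2·δc/c)²) = √(0.00922 + 0.00978 + 0.000960) = 0.141
Q = 0.0277, so δQ = 0.141 × 0.0277 = 0.00392.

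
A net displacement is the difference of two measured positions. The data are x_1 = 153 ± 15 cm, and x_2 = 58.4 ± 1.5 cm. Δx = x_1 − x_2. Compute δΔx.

For a sum/difference, combine absolute errors in quadrature:
  (δx_1)² = 225;  (δx_2)² = 2.25
δΔx = √(227) = 15.1 cm

15.1 cm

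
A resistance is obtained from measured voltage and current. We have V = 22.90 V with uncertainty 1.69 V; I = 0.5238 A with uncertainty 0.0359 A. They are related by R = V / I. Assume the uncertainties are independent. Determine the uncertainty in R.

4.40 Ω

Each factor contributes (exponent × relative error)² to (δR/R)²:
  (1·δV/V)² = (1×0.0738)² = 0.00545;  (-1·δI/I)² = (-1×0.0685)² = 0.00470
δR/R = √(0.0101) = 0.101
R = 43.72 Ω, so δR = 0.101 × 43.72 = 4.40 Ω.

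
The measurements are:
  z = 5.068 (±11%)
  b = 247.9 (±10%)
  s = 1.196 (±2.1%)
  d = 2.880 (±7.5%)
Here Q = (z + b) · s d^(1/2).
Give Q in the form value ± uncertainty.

Let u = z + b = 253.0. δu = √(δz² + δb²) = √(0.311 + 615) = 24.8, so δu/u = 0.0980.
Q is then a monomial in u, s, d:
δQ/Q = √((δu/u)² + (1·δs/s)² + (½·δd/d)²) = √(0.00961 + 0.000441 + 0.00141) = 0.107
Q = 513.4, so δQ = 0.107 × 513.4 = 55.0.

513.4 ± 55.0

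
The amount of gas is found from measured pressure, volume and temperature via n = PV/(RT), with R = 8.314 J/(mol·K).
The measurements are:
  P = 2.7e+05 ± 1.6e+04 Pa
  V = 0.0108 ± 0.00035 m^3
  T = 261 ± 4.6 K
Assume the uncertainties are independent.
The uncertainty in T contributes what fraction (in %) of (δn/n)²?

(δn/n)² = (1·δP/P)² + (1·δV/V)² + (-1·δT/T)²
  P term: (1×0.0593)² = 0.00351
  V term: (1×0.0324)² = 0.00105
  T term: (-1×0.0176)² = 0.000311
Total = 0.00487. Share from T = 0.000311/0.00487 = 0.0638.

6.38%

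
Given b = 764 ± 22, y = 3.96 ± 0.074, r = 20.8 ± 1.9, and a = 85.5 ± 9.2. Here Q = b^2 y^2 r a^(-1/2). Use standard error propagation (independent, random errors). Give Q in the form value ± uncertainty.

(2.06 ± 0.260) × 10^7

For a monomial Q ∝ b^2, y^2, r, a^(-1/2), fractional errors add in quadrature:
  (2·δb/b)² = (2×0.0288)² = 0.00332;  (2·δy/y)² = (2×0.0187)² = 0.00140;  (1·δr/r)² = (1×0.0913)² = 0.00834;  (−½·δa/a)² = (-0.5×0.108)² = 0.00289
δQ/Q = √(0.0160) = 0.126
Q = 2.06e+07, so δQ = 0.126 × 2.06e+07 = 2.6e+06.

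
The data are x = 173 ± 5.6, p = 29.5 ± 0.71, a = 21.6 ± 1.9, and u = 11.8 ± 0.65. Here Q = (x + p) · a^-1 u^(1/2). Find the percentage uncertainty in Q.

9.63%

Let w = x + p = 202. δw = √(δx² + δp²) = √(31.4 + 0.504) = 5.64, so δw/w = 0.0279.
Q is then a monomial in w, a, u:
δQ/Q = √((δw/w)² + (-1·δa/a)² + (½·δu/u)²) = √(0.000777 + 0.00774 + 0.000759) = 0.0963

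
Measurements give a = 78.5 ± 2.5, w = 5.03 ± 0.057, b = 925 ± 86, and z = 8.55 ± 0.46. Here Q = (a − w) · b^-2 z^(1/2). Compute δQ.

Let u = a − w = 73.5. δu = √(δa² + δw²) = √(6.25 + 0.00325) = 2.50, so δu/u = 0.0340.
Q is then a monomial in u, b, z:
δQ/Q = √((δu/u)² + (-2·δb/b)² + (½·δz/z)²) = √(0.00116 + 0.0346 + 0.000724) = 0.191
Q = 0.000251, so δQ = 0.191 × 0.000251 = 4.79e-05.

4.79e-05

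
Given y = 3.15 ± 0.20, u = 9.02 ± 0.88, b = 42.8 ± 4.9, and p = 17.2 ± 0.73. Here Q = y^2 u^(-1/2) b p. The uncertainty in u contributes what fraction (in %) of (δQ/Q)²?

(δQ/Q)² = (2·δy/y)² + (−½·δu/u)² + (1·δb/b)² + (1·δp/p)²
  y term: (2×0.0635)² = 0.0161
  u term: (-0.5×0.0976)² = 0.00238
  b term: (1×0.114)² = 0.0131
  p term: (1×0.0424)² = 0.00180
Total = 0.0334. Share from u = 0.00238/0.0334 = 0.0712.

7.12%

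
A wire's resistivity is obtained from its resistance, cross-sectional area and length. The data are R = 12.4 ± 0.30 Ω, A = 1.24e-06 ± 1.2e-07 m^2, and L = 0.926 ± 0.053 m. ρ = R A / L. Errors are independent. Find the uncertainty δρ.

Products/powers → add relative errors in quadrature, weighted by exponent:
  (1·δR/R)² = (1×0.0242)² = 0.000585;  (1·δA/A)² = (1×0.0968)² = 0.00937;  (-1·δL/L)² = (-1×0.0572)² = 0.00328
δρ/ρ = √(0.0132) = 0.115
ρ = 1.66e-05 Ω·m, so δρ = 0.115 × 1.66e-05 = 1.91e-06 Ω·m.

1.91e-06 Ω·m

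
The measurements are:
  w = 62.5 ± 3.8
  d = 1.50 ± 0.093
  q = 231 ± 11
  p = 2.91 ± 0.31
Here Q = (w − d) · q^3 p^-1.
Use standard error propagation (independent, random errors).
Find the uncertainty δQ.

Let u = w − d = 61.0. δu = √(δw² + δd²) = √(14.4 + 0.00865) = 3.80, so δu/u = 0.0623.
Q is then a monomial in u, q, p:
δQ/Q = √((δu/u)² + (3·δq/q)² + (-1·δp/p)²) = √(0.00388 + 0.0204 + 0.0113) = 0.189
Q = 2.58e+08, so δQ = 0.189 × 2.58e+08 = 4.88e+07.

4.88e+07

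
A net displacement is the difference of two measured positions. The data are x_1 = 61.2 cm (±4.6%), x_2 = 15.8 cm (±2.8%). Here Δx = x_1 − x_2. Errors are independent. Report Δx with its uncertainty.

Δx is a linear combination, so absolute uncertainties add in quadrature:
  (δx_1)² = 7.93;  (δx_2)² = 0.196
δΔx = √(8.12) = 2.85 cm
Δx = 45.4 cm.

45.4 ± 2.85 cm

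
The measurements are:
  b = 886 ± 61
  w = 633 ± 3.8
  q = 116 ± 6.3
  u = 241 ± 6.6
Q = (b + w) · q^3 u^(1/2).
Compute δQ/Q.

Let h = b + w = 1520. δh = √(δb² + δw²) = √(3720 + 14.4) = 61.1, so δh/h = 0.0402.
Q is then a monomial in h, q, u:
δQ/Q = √((δh/h)² + (3·δq/q)² + (½·δu/u)²) = √(0.00162 + 0.0265 + 0.000187) = 0.168

0.168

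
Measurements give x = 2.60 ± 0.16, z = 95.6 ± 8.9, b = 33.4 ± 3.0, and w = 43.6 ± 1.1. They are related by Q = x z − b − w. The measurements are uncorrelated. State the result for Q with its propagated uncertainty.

Let p = x·z = 249. δp/p = √((1·δx/x)² + (1·δz/z)²) = √(0.00379 + 0.00867) = 0.112, so δp = 27.7.
Q = p − b − w: δQ = √(δp² + δb² + δw²) = √(769 + 9.00 + 1.21) = 27.9
Q = 172.

172 ± 27.9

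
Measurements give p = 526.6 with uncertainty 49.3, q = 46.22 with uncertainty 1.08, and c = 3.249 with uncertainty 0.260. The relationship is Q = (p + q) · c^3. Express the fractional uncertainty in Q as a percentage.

25.5%

Let u = p + q = 572.8. δu = √(δp² + δq²) = √(2430 + 1.17) = 49.3, so δu/u = 0.0861.
Q is then a monomial in u, c:
δQ/Q = √((δu/u)² + (3·δc/c)²) = √(0.00741 + 0.0576) = 0.255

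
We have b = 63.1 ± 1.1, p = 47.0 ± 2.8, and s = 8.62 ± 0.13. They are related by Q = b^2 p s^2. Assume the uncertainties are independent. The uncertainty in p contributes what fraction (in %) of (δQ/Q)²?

62.5%

(δQ/Q)² = (2·δb/b)² + (1·δp/p)² + (2·δs/s)²
  b term: (2×0.0174)² = 0.00122
  p term: (1×0.0596)² = 0.00355
  s term: (2×0.0151)² = 0.000910
Total = 0.00567. Share from p = 0.00355/0.00567 = 0.625.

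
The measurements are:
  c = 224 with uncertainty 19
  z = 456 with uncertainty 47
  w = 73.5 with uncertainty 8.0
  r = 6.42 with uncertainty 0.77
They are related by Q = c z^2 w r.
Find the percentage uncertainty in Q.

For a monomial Q ∝ c, z^2, w, r, fractional errors add in quadrature:
  (1·δc/c)² = (1×0.0848)² = 0.00719;  (2·δz/z)² = (2×0.103)² = 0.0425;  (1·δw/w)² = (1×0.109)² = 0.0118;  (1·δr/r)² = (1×0.120)² = 0.0144
δQ/Q = √(0.0759) = 0.276

27.6%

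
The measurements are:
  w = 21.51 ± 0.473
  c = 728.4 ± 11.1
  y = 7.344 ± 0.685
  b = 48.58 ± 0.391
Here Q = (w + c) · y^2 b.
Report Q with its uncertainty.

Let u = w + c = 749.9. δu = √(δw² + δc²) = √(0.224 + 123) = 11.1, so δu/u = 0.0148.
Q is then a monomial in u, y, b:
δQ/Q = √((δu/u)² + (2·δy/y)² + (1·δb/b)²) = √(0.000219 + 0.0348 + 6.48e-05) = 0.187
Q = 1.965e+06, so δQ = 0.187 × 1.965e+06 = 3.68e+05.

(1.965 ± 0.368) × 10^6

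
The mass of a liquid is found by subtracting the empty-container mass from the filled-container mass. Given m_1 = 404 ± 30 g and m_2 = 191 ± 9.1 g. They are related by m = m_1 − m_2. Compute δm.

31.3 g

Absolute uncertainties add in quadrature for a linear combination:
  (δm_1)² = 900;  (δm_2)² = 82.8
δm = √(983) = 31.3 g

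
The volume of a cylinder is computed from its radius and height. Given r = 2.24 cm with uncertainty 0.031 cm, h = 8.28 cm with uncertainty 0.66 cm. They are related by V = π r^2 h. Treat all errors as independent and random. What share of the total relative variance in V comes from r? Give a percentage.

(δV/V)² = (2·δr/r)² + (1·δh/h)²
  r term: (2×0.0138)² = 0.000766
  h term: (1×0.0797)² = 0.00635
Total = 0.00712. Share from r = 0.000766/0.00712 = 0.108.

10.8%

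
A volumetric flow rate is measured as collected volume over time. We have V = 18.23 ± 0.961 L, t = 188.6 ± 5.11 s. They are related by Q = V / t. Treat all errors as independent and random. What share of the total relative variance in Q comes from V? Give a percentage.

79.1%

(δQ/Q)² = (1·δV/V)² + (-1·δt/t)²
  V term: (1×0.0527)² = 0.00278
  t term: (-1×0.0271)² = 0.000734
Total = 0.00351. Share from V = 0.00278/0.00351 = 0.791.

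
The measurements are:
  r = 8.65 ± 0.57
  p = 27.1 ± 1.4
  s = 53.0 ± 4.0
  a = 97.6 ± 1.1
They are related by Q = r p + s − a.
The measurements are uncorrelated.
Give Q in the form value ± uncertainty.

Let w = r·p = 234. δw/w = √((1·δr/r)² + (1·δp/p)²) = √(0.00434 + 0.00267) = 0.0837, so δw = 19.6.
Q = w + s − a: δQ = √(δw² + δs² + δa²) = √(385 + 16.0 + 1.21) = 20.1
Q = 190.

190 ± 20.1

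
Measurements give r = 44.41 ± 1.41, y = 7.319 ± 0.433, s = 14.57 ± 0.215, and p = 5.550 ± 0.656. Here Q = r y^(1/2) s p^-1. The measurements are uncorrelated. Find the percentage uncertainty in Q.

Each factor contributes (exponent × relative error)² to (δQ/Q)²:
  (1·δr/r)² = (1×0.0317)² = 0.00101;  (½·δy/y)² = (0.5×0.0592)² = 0.000875;  (1·δs/s)² = (1×0.0148)² = 0.000218;  (-1·δp/p)² = (-1×0.118)² = 0.0140
δQ/Q = √(0.0161) = 0.127

12.7%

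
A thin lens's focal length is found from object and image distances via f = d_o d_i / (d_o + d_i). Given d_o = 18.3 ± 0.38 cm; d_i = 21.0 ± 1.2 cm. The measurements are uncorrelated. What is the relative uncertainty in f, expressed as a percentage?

∂f/∂d_o = (d_i/(d_o+d_i))² = 0.286;  ∂f/∂d_i = (d_o/(d_o+d_i))² = 0.217
δf = √((∂f/∂d_o · δd_o)² + (∂f/∂d_i · δd_i)²) = √(0.0118 + 0.0677) = 0.282 cm
f = 9.78 cm, so δf/f = 0.282/9.78 = 0.0288.

2.88%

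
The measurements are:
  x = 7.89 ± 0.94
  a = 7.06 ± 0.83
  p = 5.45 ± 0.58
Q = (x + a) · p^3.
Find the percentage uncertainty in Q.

Let u = x + a = 14.9. δu = √(δx² + δa²) = √(0.884 + 0.689) = 1.25, so δu/u = 0.0839.
Q is then a monomial in u, p:
δQ/Q = √((δu/u)² + (3·δp/p)²) = √(0.00704 + 0.102) = 0.330

33.0%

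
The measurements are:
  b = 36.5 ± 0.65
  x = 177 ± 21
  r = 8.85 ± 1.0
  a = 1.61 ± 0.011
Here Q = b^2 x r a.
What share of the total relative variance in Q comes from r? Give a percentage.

45.3%

(δQ/Q)² = (2·δb/b)² + (1·δx/x)² + (1·δr/r)² + (1·δa/a)²
  b term: (2×0.0178)² = 0.00127
  x term: (1×0.119)² = 0.0141
  r term: (1×0.113)² = 0.0128
  a term: (1×0.00683)² = 4.67e-05
Total = 0.0282. Share from r = 0.0128/0.0282 = 0.453.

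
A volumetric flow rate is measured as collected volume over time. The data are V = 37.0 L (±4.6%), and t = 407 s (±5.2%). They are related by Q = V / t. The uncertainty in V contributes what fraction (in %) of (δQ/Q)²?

43.9%

(δQ/Q)² = (1·δV/V)² + (-1·δt/t)²
  V term: (1×0.0460)² = 0.00212
  t term: (-1×0.0520)² = 0.00270
Total = 0.00482. Share from V = 0.00212/0.00482 = 0.439.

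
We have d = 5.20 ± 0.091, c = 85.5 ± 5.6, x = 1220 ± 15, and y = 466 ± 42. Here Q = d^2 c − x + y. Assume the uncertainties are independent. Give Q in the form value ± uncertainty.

Let p = d^2·c = 2310. δp/p = √((2·δd/d)² + (1·δc/c)²) = √(0.00122 + 0.00429) = 0.0743, so δp = 172.
Q = p − x + y: δQ = √(δp² + δx² + δy²) = √(29500 + 225 + 1760) = 177
Q = 1560.

1560 ± 177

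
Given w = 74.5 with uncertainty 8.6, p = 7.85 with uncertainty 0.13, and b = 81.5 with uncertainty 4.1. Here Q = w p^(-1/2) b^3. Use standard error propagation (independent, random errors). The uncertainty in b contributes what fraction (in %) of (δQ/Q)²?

63.0%

(δQ/Q)² = (1·δw/w)² + (−½·δp/p)² + (3·δb/b)²
  w term: (1×0.115)² = 0.0133
  p term: (-0.5×0.0166)² = 6.86e-05
  b term: (3×0.0503)² = 0.0228
Total = 0.0362. Share from b = 0.0228/0.0362 = 0.630.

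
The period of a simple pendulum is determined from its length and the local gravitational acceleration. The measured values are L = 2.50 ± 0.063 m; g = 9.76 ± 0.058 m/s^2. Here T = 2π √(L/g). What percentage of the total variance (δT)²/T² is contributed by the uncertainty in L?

94.7%

(δT/T)² = (½·δL/L)² + (−½·δg/g)²
  L term: (0.5×0.0252)² = 0.000159
  g term: (-0.5×0.00594)² = 8.83e-06
Total = 0.000168. Share from L = 0.000159/0.000168 = 0.947.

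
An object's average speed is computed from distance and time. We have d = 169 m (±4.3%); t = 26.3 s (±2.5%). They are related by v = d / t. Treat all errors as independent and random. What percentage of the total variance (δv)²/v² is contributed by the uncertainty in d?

74.7%

(δv/v)² = (1·δd/d)² + (-1·δt/t)²
  d term: (1×0.0430)² = 0.00185
  t term: (-1×0.0250)² = 0.000625
Total = 0.00247. Share from d = 0.00185/0.00247 = 0.747.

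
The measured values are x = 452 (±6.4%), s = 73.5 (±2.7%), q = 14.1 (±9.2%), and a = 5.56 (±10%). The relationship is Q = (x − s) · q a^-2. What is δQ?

40.2

Let u = x − s = 378. δu = √(δx² + δs²) = √(837 + 3.94) = 29.0, so δu/u = 0.0766.
Q is then a monomial in u, q, a:
δQ/Q = √((δu/u)² + (1·δq/q)² + (-2·δa/a)²) = √(0.00587 + 0.00846 + 0.0400) = 0.233
Q = 173, so δQ = 0.233 × 173 = 40.2.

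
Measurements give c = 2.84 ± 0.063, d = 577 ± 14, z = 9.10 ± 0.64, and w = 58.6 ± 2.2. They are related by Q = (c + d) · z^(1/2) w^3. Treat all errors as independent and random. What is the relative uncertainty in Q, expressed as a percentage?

Let u = c + d = 580. δu = √(δc² + δd²) = √(0.00397 + 196) = 14.0, so δu/u = 0.0241.
Q is then a monomial in u, z, w:
δQ/Q = √((δu/u)² + (½·δz/z)² + (3·δw/w)²) = √(0.000583 + 0.00124 + 0.0127) = 0.120

12.0%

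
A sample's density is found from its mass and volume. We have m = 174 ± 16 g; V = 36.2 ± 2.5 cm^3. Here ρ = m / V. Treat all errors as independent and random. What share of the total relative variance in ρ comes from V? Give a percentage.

(δρ/ρ)² = (1·δm/m)² + (-1·δV/V)²
  m term: (1×0.0920)² = 0.00846
  V term: (-1×0.0691)² = 0.00477
Total = 0.0132. Share from V = 0.00477/0.0132 = 0.361.

36.1%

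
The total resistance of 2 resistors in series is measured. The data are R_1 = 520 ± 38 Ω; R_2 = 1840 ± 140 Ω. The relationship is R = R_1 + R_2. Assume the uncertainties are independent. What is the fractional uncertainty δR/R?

For a sum/difference, combine absolute errors in quadrature:
  (δR_1)² = 1440;  (δR_2)² = 19600
δR = √(21000) = 145 Ω
R = 2360 Ω, so δR/R = 145/2360 = 0.0615.

0.0615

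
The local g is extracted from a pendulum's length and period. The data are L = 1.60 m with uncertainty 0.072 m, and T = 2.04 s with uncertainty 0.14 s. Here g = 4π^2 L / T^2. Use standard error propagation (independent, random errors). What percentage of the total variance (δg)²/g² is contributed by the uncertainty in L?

(δg/g)² = (1·δL/L)² + (-2·δT/T)²
  L term: (1×0.0450)² = 0.00202
  T term: (-2×0.0686)² = 0.0188
Total = 0.0209. Share from L = 0.00202/0.0209 = 0.0971.

9.71%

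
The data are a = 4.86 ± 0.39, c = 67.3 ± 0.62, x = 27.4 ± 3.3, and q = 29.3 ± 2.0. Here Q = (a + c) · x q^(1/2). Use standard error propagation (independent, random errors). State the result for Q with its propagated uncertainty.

Let u = a + c = 72.2. δu = √(δa² + δc²) = √(0.152 + 0.384) = 0.732, so δu/u = 0.0102.
Q is then a monomial in u, x, q:
δQ/Q = √((δu/u)² + (1·δx/x)² + (½·δq/q)²) = √(0.000103 + 0.0145 + 0.00116) = 0.126
Q = 10700, so δQ = 0.126 × 10700 = 1340.

10700 ± 1340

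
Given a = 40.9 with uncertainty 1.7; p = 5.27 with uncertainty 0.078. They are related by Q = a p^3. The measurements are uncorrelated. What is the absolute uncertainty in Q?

364

Each factor contributes (exponent × relative error)² to (δQ/Q)²:
  (1·δa/a)² = (1×0.0416)² = 0.00173;  (3·δp/p)² = (3×0.0148)² = 0.00197
δQ/Q = √(0.00370) = 0.0608
Q = 5990, so δQ = 0.0608 × 5990 = 364.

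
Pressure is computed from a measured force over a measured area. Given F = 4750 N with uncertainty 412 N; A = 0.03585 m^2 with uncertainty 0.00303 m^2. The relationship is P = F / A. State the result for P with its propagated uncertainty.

132500 ± 16000 Pa

P is a product of powers, so relative uncertainties combine in quadrature:
  (1·δF/F)² = (1×0.0867)² = 0.00752;  (-1·δA/A)² = (-1×0.0845)² = 0.00714
δP/P = √(0.0147) = 0.121
P = 132500 Pa, so δP = 0.121 × 132500 = 16000 Pa.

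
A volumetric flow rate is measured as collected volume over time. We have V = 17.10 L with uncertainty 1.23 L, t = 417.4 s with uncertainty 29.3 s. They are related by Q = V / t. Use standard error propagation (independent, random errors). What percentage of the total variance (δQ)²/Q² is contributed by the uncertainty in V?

(δQ/Q)² = (1·δV/V)² + (-1·δt/t)²
  V term: (1×0.0719)² = 0.00517
  t term: (-1×0.0702)² = 0.00493
Total = 0.0101. Share from V = 0.00517/0.0101 = 0.512.

51.2%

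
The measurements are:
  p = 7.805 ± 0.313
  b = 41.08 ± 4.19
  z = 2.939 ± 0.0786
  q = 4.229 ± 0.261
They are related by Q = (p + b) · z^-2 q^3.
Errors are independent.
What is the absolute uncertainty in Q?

90.3

Let u = p + b = 48.88. δu = √(δp² + δb²) = √(0.0980 + 17.6) = 4.20, so δu/u = 0.0860.
Q is then a monomial in u, z, q:
δQ/Q = √((δu/u)² + (-2·δz/z)² + (3·δq/q)²) = √(0.00739 + 0.00286 + 0.0343) = 0.211
Q = 428.0, so δQ = 0.211 × 428.0 = 90.3.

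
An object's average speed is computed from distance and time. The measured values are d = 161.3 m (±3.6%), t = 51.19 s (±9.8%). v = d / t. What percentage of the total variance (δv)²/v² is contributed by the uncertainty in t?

88.1%

(δv/v)² = (1·δd/d)² + (-1·δt/t)²
  d term: (1×0.0360)² = 0.00130
  t term: (-1×0.0980)² = 0.00960
Total = 0.0109. Share from t = 0.00960/0.0109 = 0.881.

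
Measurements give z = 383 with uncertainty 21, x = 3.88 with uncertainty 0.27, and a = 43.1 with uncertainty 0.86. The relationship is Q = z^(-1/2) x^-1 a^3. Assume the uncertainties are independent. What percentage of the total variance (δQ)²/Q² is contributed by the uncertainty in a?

39.0%

(δQ/Q)² = (−½·δz/z)² + (-1·δx/x)² + (3·δa/a)²
  z term: (-0.5×0.0548)² = 0.000752
  x term: (-1×0.0696)² = 0.00484
  a term: (3×0.0200)² = 0.00358
Total = 0.00918. Share from a = 0.00358/0.00918 = 0.390.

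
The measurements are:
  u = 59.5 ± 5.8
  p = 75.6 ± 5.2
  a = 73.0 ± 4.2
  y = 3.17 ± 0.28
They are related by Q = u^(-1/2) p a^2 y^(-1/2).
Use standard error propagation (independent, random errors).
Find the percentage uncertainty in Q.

14.9%

Each factor contributes (exponent × relative error)² to (δQ/Q)²:
  (−½·δu/u)² = (-0.5×0.0975)² = 0.00238;  (1·δp/p)² = (1×0.0688)² = 0.00473;  (2·δa/a)² = (2×0.0575)² = 0.0132;  (−½·δy/y)² = (-0.5×0.0883)² = 0.00195
δQ/Q = √(0.0223) = 0.149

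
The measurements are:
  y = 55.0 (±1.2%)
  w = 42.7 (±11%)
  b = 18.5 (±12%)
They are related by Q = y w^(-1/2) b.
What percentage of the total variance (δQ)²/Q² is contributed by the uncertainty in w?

(δQ/Q)² = (1·δy/y)² + (−½·δw/w)² + (1·δb/b)²
  y term: (1×0.0120)² = 0.000144
  w term: (-0.5×0.110)² = 0.00302
  b term: (1×0.120)² = 0.0144
Total = 0.0176. Share from w = 0.00302/0.0176 = 0.172.

17.2%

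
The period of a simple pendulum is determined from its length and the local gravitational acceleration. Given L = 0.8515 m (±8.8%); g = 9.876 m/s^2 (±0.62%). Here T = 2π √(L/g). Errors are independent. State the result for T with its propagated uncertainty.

T is a product of powers, so relative uncertainties combine in quadrature:
  (½·δL/L)² = (0.5×0.0880)² = 0.00194;  (−½·δg/g)² = (-0.5×0.00620)² = 9.61e-06
δT/T = √(0.00195) = 0.0441
T = 1.845 s, so δT = 0.0441 × 1.845 = 0.0814 s.

1.845 ± 0.0814 s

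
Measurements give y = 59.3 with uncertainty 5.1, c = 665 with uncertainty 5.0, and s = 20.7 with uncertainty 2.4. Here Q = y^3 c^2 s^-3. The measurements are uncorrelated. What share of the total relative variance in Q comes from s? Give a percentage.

(δQ/Q)² = (3·δy/y)² + (2·δc/c)² + (-3·δs/s)²
  y term: (3×0.0860)² = 0.0666
  c term: (2×0.00752)² = 0.000226
  s term: (-3×0.116)² = 0.121
Total = 0.188. Share from s = 0.121/0.188 = 0.644.

64.4%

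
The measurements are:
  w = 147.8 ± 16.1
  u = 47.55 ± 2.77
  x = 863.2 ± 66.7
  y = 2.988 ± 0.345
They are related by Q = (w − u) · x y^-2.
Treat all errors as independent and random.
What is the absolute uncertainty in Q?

Let h = w − u = 100.3. δh = √(δw² + δu²) = √(259 + 7.67) = 16.3, so δh/h = 0.163.
Q is then a monomial in h, x, y:
δQ/Q = √((δh/h)² + (1·δx/x)² + (-2·δy/y)²) = √(0.0266 + 0.00597 + 0.0533) = 0.293
Q = 9692, so δQ = 0.293 × 9692 = 2840.

2840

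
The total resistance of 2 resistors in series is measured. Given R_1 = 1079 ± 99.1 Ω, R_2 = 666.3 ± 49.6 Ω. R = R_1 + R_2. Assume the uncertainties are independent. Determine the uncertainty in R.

111 Ω

Each term contributes (cᵢ δxᵢ)² to (δR)²:
  (δR_1)² = 9820;  (δR_2)² = 2460
δR = √(12300) = 111 Ω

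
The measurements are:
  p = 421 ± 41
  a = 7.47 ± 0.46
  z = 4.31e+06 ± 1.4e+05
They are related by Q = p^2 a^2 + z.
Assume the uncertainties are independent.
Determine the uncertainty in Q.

Let w = p^2·a^2 = 9.89e+06. δw/w = √((2·δp/p)² + (2·δa/a)²) = √(0.0379 + 0.0152) = 0.230, so δw = 2.28e+06.
Q = w + z: δQ = √(δw² + δz²) = √(5.19e+12 + 1.96e+10) = 2.28e+06

2.28e+06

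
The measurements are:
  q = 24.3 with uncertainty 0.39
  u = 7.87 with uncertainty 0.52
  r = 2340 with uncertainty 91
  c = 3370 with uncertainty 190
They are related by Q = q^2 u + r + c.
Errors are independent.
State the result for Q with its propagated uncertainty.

10400 ± 401

Let p = q^2·u = 4650. δp/p = √((2·δq/q)² + (1·δu/u)²) = √(0.00103 + 0.00437) = 0.0735, so δp = 341.
Q = p + r + c: δQ = √(δp² + δr² + δc²) = √(1.17e+05 + 8280 + 36100) = 401
Q = 10400.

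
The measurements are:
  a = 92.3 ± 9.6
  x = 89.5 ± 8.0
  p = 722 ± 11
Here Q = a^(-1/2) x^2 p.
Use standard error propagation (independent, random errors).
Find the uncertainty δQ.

1.12e+05

Products/powers → add relative errors in quadrature, weighted by exponent:
  (−½·δa/a)² = (-0.5×0.104)² = 0.00270;  (2·δx/x)² = (2×0.0894)² = 0.0320;  (1·δp/p)² = (1×0.0152)² = 0.000232
δQ/Q = √(0.0349) = 0.187
Q = 6.02e+05, so δQ = 0.187 × 6.02e+05 = 1.12e+05.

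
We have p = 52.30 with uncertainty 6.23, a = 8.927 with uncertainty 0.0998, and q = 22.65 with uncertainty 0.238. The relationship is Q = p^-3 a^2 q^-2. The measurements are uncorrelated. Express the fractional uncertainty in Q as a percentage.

Since Q is a product/quotient, work with relative uncertainties:
  (-3·δp/p)² = (-3×0.119)² = 0.128;  (2·δa/a)² = (2×0.0112)² = 0.000500;  (-2·δq/q)² = (-2×0.0105)² = 0.000442
δQ/Q = √(0.129) = 0.359

35.9%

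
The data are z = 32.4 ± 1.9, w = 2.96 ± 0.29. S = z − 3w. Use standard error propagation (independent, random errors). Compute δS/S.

Each term contributes (cᵢ δxᵢ)² to (δS)²:
  (δz)² = 3.61;  (3·δw)² = 0.757
δS = √(4.37) = 2.09
S = 23.5, so δS/S = 2.09/23.5 = 0.0888.

0.0888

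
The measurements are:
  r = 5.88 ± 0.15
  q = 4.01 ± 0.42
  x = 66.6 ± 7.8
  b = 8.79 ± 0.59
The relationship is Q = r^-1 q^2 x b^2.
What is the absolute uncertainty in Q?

3890

For a monomial Q ∝ r^-1, q^2, x, b^2, fractional errors add in quadrature:
  (-1·δr/r)² = (-1×0.0255)² = 0.000651;  (2·δq/q)² = (2×0.105)² = 0.0439;  (1·δx/x)² = (1×0.117)² = 0.0137;  (2·δb/b)² = (2×0.0671)² = 0.0180
δQ/Q = √(0.0763) = 0.276
Q = 14100, so δQ = 0.276 × 14100 = 3890.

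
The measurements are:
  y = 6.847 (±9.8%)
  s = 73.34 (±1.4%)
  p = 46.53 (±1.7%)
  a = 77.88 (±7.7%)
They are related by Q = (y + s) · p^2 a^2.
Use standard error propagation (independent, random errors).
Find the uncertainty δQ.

1.67e+08

Let u = y + s = 80.19. δu = √(δy² + δs²) = √(0.450 + 1.05) = 1.23, so δu/u = 0.0153.
Q is then a monomial in u, p, a:
δQ/Q = √((δu/u)² + (2·δp/p)² + (2·δa/a)²) = √(0.000234 + 0.00116 + 0.0237) = 0.158
Q = 1.053e+09, so δQ = 0.158 × 1.053e+09 = 1.67e+08.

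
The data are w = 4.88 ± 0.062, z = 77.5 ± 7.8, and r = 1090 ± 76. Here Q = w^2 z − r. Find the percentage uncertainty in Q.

27.3%

Let p = w^2·z = 1850. δp/p = √((2·δw/w)² + (1·δz/z)²) = √(0.000646 + 0.0101) = 0.104, so δp = 192.
Q = p − r: δQ = √(δp² + δr²) = √(36700 + 5780) = 206
Q = 756, so δQ/Q = 206/756 = 0.273.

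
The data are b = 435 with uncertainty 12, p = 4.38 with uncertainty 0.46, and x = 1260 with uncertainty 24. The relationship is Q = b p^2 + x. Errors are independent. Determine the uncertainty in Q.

Let w = b·p^2 = 8350. δw/w = √((1·δb/b)² + (2·δp/p)²) = √(0.000761 + 0.0441) = 0.212, so δw = 1770.
Q = w + x: δQ = √(δw² + δx²) = √(3.13e+06 + 576) = 1770

1770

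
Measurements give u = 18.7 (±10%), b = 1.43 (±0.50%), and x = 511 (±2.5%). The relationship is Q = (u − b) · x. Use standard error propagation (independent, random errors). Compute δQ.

Let w = u − b = 17.3. δw = √(δu² + δb²) = √(3.50 + 5.11e-05) = 1.87, so δw/w = 0.108.
Q is then a monomial in w, x:
δQ/Q = √((δw/w)² + (1·δx/x)²) = √(0.0117 + 0.000625) = 0.111
Q = 8820, so δQ = 0.111 × 8820 = 981.

981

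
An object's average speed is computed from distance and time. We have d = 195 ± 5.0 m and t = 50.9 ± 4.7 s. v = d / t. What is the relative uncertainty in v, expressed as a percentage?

Products/powers → add relative errors in quadrature, weighted by exponent:
  (1·δd/d)² = (1×0.0256)² = 0.000657;  (-1·δt/t)² = (-1×0.0923)² = 0.00853
δv/v = √(0.00918) = 0.0958

9.58%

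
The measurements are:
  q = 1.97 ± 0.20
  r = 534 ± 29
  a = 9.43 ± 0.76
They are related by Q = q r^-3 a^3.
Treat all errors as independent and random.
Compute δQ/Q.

0.309

For a monomial Q ∝ q, r^-3, a^3, fractional errors add in quadrature:
  (1·δq/q)² = (1×0.102)² = 0.0103;  (-3·δr/r)² = (-3×0.0543)² = 0.0265;  (3·δa/a)² = (3×0.0806)² = 0.0585
δQ/Q = √(0.0953) = 0.309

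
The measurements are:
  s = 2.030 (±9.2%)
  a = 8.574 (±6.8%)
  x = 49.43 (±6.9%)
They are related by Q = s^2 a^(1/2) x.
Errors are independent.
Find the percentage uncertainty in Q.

Q is a product of powers, so relative uncertainties combine in quadrature:
  (2·δs/s)² = (2×0.0920)² = 0.0339;  (½·δa/a)² = (0.5×0.0680)² = 0.00116;  (1·δx/x)² = (1×0.0690)² = 0.00476
δQ/Q = √(0.0398) = 0.199

19.9%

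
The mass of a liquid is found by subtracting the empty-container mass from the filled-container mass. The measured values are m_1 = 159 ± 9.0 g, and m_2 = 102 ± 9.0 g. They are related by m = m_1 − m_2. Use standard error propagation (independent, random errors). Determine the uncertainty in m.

12.7 g

Sums and differences: (δm)² = Σ (cᵢ δxᵢ)².
  (δm_1)² = 81.0;  (δm_2)² = 81.0
δm = √(162) = 12.7 g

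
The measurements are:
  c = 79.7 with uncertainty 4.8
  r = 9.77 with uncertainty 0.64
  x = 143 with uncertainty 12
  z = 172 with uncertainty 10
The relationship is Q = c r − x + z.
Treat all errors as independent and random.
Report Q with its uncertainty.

808 ± 71.0

Let p = c·r = 779. δp/p = √((1·δc/c)² + (1·δr/r)²) = √(0.00363 + 0.00429) = 0.0890, so δp = 69.3.
Q = p − x + z: δQ = √(δp² + δx² + δz²) = √(4800 + 144 + 100) = 71.0
Q = 808.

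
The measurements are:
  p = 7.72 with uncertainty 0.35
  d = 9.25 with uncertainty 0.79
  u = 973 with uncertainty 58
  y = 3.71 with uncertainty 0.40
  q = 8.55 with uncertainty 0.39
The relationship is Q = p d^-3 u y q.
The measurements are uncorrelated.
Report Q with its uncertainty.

Since Q is a product/quotient, work with relative uncertainties:
  (1·δp/p)² = (1×0.0453)² = 0.00206;  (-3·δd/d)² = (-3×0.0854)² = 0.0656;  (1·δu/u)² = (1×0.0596)² = 0.00355;  (1·δy/y)² = (1×0.108)² = 0.0116;  (1·δq/q)² = (1×0.0456)² = 0.00208
δQ/Q = √(0.0850) = 0.291
Q = 301, so δQ = 0.291 × 301 = 87.8.

301 ± 87.8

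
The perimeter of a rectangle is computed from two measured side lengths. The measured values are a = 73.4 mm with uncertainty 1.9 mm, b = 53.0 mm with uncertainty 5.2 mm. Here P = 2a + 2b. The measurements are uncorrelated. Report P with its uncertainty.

P is a linear combination, so absolute uncertainties add in quadrature:
  (2·δa)² = 14.4;  (2·δb)² = 108
δP = √(123) = 11.1 mm
P = 253 mm.

253 ± 11.1 mm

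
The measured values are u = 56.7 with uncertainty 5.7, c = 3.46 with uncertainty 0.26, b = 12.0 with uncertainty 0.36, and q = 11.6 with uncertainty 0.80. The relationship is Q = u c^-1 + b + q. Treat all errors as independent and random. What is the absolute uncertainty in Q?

Let p = u·c^-1 = 16.4. δp/p = √((1·δu/u)² + (-1·δc/c)²) = √(0.0101 + 0.00565) = 0.126, so δp = 2.06.
Q = p + b + q: δQ = √(δp² + δb² + δq²) = √(4.23 + 0.130 + 0.640) = 2.24

2.24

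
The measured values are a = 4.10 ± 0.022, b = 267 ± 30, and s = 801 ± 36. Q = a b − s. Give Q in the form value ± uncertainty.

294 ± 128

Let p = a·b = 1090. δp/p = √((1·δa/a)² + (1·δb/b)²) = √(2.88e-05 + 0.0126) = 0.112, so δp = 123.
Q = p − s: δQ = √(δp² + δs²) = √(15200 + 1300) = 128
Q = 294.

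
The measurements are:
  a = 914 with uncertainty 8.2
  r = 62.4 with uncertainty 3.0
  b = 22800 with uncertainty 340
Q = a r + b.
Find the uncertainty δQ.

2810

Let p = a·r = 57000. δp/p = √((1·δa/a)² + (1·δr/r)²) = √(8.05e-05 + 0.00231) = 0.0489, so δp = 2790.
Q = p + b: δQ = √(δp² + δb²) = √(7.78e+06 + 1.16e+05) = 2810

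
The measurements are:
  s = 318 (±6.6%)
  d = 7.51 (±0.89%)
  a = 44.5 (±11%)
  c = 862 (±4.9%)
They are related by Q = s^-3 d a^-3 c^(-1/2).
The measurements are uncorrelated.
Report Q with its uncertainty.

(9.03 ± 3.48) × 10^-14

Since Q is a product/quotient, work with relative uncertainties:
  (-3·δs/s)² = (-3×0.0660)² = 0.0392;  (1·δd/d)² = (1×0.00890)² = 7.92e-05;  (-3·δa/a)² = (-3×0.110)² = 0.109;  (−½·δc/c)² = (-0.5×0.0490)² = 0.000600
δQ/Q = √(0.149) = 0.386
Q = 9.03e-14, so δQ = 0.386 × 9.03e-14 = 3.48e-14.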